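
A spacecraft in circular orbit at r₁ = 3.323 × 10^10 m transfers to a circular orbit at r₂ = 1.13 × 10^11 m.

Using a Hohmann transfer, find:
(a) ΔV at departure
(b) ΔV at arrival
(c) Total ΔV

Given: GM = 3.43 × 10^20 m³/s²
r₁ = 3.323 × 10^10 m
r₂ = 1.13 × 10^11 m
GM = 3.43 × 10^20 m³/s²
Transfer ellipse: a_t = (r₁ + r₂)/2 = 7.3115 × 10^10 m
Circular speed at r₁: v₁ = √(GM/r₁) = 101597 m/s
Transfer speed at r₁ (periapsis): v₁ₜ = √(GM(2/r₁ − 1/a_t)) = 126304 m/s
(a) ΔV₁ = v₁ₜ − v₁ = 24707 m/s ≈ 24.71 km/s
Circular speed at r₂: v₂ = √(GM/r₂) = 55094.4 m/s
Transfer speed at r₂ (apoapsis): v₂ₜ = √(GM(2/r₂ − 1/a_t)) = 37142.4 m/s
(b) ΔV₂ = v₂ − v₂ₜ = 17952.1 m/s ≈ 17.95 km/s
(c) ΔV_total = ΔV₁ + ΔV₂ = 42659.1 m/s ≈ 42.66 km/s

Final answer:
(a) ΔV₁ = 24.71 km/s
(b) ΔV₂ = 17.95 km/s
(c) ΔV_total = 42.66 km/s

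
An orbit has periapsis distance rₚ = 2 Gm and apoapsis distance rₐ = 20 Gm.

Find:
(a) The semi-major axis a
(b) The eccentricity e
rₚ = 2 Gm = 2 × 10^9 m
rₐ = 20 Gm = 2 × 10^10 m
(a) a = (rₚ + rₐ)/2 = 1.1 × 10^10 m ≈ 11 Gm
(b) e = (rₐ − rₚ)/(rₐ + rₚ) = (1.8 × 10^10) / (2.2 × 10^10) = 0.818182

Final answer:
(a) a = 11 Gm
(b) e = 0.8182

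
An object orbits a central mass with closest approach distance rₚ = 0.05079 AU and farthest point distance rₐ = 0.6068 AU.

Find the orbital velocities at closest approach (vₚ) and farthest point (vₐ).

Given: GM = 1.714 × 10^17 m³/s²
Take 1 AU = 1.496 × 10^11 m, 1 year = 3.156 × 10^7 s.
rₚ = 0.05079 AU = 7.59818 × 10^9 m
rₐ = 0.6068 AU = 9.07773 × 10^10 m
GM = 1.714 × 10^17 m³/s²
a = (rₚ + rₐ)/2 = 4.91877 × 10^10 m
Vis-viva: v² = GM (2/r − 1/a)
vₚ² = 1.714 × 10^17 × (2.63221 × 10^-10 − 2.03303 × 10^-11) = 4.16314 × 10^7 m²/s²
vₚ = 6452.24 m/s ≈ 1.361 AU/year
vₐ² = 1.714 × 10^17 × (2.20319 × 10^-11 − 2.03303 × 10^-11) = 291667 m²/s²
vₐ = 540.062 m/s ≈ 0.1139 AU/year

Final answer: vₚ = 1.361 AU/year, vₐ = 0.1139 AU/year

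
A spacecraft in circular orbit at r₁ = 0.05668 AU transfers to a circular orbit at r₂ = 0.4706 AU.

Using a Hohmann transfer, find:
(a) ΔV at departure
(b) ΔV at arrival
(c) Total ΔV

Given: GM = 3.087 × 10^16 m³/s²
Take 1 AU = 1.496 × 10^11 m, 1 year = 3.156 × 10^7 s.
r₁ = 0.05668 AU = 8.47933 × 10^9 m
r₂ = 0.4706 AU = 7.04018 × 10^10 m
GM = 3.087 × 10^16 m³/s²
Transfer ellipse: a_t = (r₁ + r₂)/2 = 3.94405 × 10^10 m
Circular speed at r₁: v₁ = √(GM/r₁) = 1908.04 m/s
Transfer speed at r₁ (periapsis): v₁ₜ = √(GM(2/r₁ − 1/a_t)) = 2549.22 m/s
(a) ΔV₁ = v₁ₜ − v₁ = 641.183 m/s ≈ 0.1353 AU/year
Circular speed at r₂: v₂ = √(GM/r₂) = 662.181 m/s
Transfer speed at r₂ (apoapsis): v₂ₜ = √(GM(2/r₂ − 1/a_t)) = 307.034 m/s
(b) ΔV₂ = v₂ − v₂ₜ = 355.147 m/s ≈ 355.1 m/s
(c) ΔV_total = ΔV₁ + ΔV₂ = 996.33 m/s ≈ 0.2102 AU/year

Final answer:
(a) ΔV₁ = 0.1353 AU/year
(b) ΔV₂ = 355.1 m/s
(c) ΔV_total = 0.2102 AU/year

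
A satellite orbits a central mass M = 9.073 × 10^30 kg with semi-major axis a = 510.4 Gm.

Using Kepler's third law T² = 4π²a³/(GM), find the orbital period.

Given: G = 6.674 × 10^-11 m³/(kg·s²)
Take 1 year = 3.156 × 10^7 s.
M = 9.073 × 10^30 kg
GM = G × M = 6.674 × 10^-11 × 9.073 × 10^30 = 6.05532 × 10^20 m³/s²
a = 510.4 Gm = 5.104 × 10^11 m
a³ = 1.32963 × 10^35 m³
T = 2π √(a³/GM) = 2π √((1.32963 × 10^35) / (6.05532 × 10^20)) = 2π × 1.48183 × 10^7 s
T = 9.31059 × 10^7 s ≈ 2.95 years

Final answer: 2.95 years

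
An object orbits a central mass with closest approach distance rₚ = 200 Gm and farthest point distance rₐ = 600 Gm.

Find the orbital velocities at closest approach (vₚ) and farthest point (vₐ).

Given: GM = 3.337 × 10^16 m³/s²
rₚ = 200 Gm = 2 × 10^11 m
rₐ = 600 Gm = 6 × 10^11 m
GM = 3.337 × 10^16 m³/s²
a = (rₚ + rₐ)/2 = 4 × 10^11 m
Vis-viva: v² = GM (2/r − 1/a)
vₚ² = 3.337 × 10^16 × (1 × 10^-11 − 2.5 × 10^-12) = 250275 m²/s²
vₚ = 500.275 m/s ≈ 500.3 m/s
vₐ² = 3.337 × 10^16 × (3.33333 × 10^-12 − 2.5 × 10^-12) = 27808.3 m²/s²
vₐ = 166.758 m/s ≈ 166.8 m/s

Final answer: vₚ = 500.3 m/s, vₐ = 166.8 m/s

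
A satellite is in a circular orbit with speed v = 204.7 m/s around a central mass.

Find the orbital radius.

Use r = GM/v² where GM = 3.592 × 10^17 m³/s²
v = 204.7 m/s
GM = 3.592 × 10^17 m³/s²
v² = 41902.1 m²/s²
r = GM/v² = (3.592 × 10^17) / 41902.1 = 8.57236 × 10^12 m ≈ 8.572 × 10^12 m

Final answer: 8.572 × 10^12 m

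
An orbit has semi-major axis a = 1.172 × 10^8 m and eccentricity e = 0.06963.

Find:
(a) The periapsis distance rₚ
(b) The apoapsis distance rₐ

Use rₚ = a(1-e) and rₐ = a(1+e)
a = 1.172 × 10^8 m
e = 0.06963:  1 − e = 0.93037,  1 + e = 1.06963
(a) rₚ = a(1 − e) = 1.172 × 10^8 m × 0.93037 = 1.09039 × 10^8 m ≈ 1.09 × 10^8 m
(b) rₐ = a(1 + e) = 1.172 × 10^8 m × 1.06963 = 1.25361 × 10^8 m ≈ 1.254 × 10^8 m

Final answer:
(a) rₚ = 1.09 × 10^8 m
(b) rₐ = 1.254 × 10^8 m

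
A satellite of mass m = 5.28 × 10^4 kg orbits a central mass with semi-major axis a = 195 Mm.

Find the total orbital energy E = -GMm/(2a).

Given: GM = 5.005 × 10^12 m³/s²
a = 195 Mm = 1.95 × 10^8 m
GM = 5.005 × 10^12 m³/s²
2a = 3.9 × 10^8 m
GMm = 5.005 × 10^12 × 52800 = 2.64264 × 10^17 m³·kg/s²
E = −GMm/(2a) = -6.776 × 10^8 J ≈ -677.6 MJ

Final answer: -677.6 MJ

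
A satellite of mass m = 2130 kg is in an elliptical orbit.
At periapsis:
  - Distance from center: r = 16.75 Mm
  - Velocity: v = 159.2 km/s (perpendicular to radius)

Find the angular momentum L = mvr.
r = 16.75 Mm = 1.675 × 10^7 m
v = 159.2 km/s = 159200 m/s
vr = 159200 × 1.675 × 10^7 = 2.6666 × 10^12 m²/s
L = m × vr = 2130 × 2.6666 × 10^12 = 5.67986 × 10^15 kg·m²/s ≈ 5.68 × 10^15 kg·m²/s

Final answer: L = 5.68 × 10^15 kg·m²/s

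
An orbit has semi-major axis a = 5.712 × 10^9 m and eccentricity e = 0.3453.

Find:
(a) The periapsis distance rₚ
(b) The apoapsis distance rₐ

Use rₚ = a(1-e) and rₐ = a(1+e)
a = 5.712 × 10^9 m
e = 0.3453:  1 − e = 0.6547,  1 + e = 1.3453
(a) rₚ = a(1 − e) = 5.712 × 10^9 m × 0.6547 = 3.73965 × 10^9 m ≈ 3.74 × 10^9 m
(b) rₐ = a(1 + e) = 5.712 × 10^9 m × 1.3453 = 7.68435 × 10^9 m ≈ 7.684 × 10^9 m

Final answer:
(a) rₚ = 3.74 × 10^9 m
(b) rₐ = 7.684 × 10^9 m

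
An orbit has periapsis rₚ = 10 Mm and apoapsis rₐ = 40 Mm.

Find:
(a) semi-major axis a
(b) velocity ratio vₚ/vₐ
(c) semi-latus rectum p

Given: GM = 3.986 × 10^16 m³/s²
rₚ = 10 Mm = 1 × 10^7 m
rₐ = 40 Mm = 4 × 10^7 m
GM = 3.986 × 10^16 m³/s²
a = (rₚ + rₐ)/2 = 2.5 × 10^7 m
e = (rₐ − rₚ)/(rₐ + rₚ) = (3 × 10^7) / (5 × 10^7) = 0.6
(a) a = 2.5 × 10^7 m ≈ 25 Mm
(b) vₚ/vₐ = rₐ/rₚ (angular momentum) = (4 × 10^7) / (1 × 10^7) = 4 ≈ 4
(c) 1 − e² = 0.64;  p = a(1 − e²) = 2.5 × 10^7 × 0.64 = 1.6 × 10^7 m ≈ 16 Mm

Final answer:
(a) semi-major axis a = 25 Mm
(b) velocity ratio vₚ/vₐ = 4
(c) semi-latus rectum p = 16 Mm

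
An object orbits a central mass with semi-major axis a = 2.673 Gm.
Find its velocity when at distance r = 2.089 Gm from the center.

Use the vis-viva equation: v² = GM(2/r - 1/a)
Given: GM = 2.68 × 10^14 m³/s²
a = 2.673 Gm = 2.673 × 10^9 m
r = 2.089 Gm = 2.089 × 10^9 m
GM = 2.68 × 10^14 m³/s²
2/r − 1/a = 9.57396 × 10^-10 − 3.74111 × 10^-10 = 5.83284 × 10^-10 m⁻¹
v² = GM (2/r − 1/a) = 156320 m²/s²
v = 395.374 m/s ≈ 395.4 m/s

Final answer: 395.4 m/s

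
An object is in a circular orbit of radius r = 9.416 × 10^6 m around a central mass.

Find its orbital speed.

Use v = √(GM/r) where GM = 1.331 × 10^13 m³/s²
r = 9.416 × 10^6 m
GM = 1.331 × 10^13 m³/s²
GM/r = (1.331 × 10^13) / (9.416 × 10^6) = 1.41355 × 10^6 m²/s²
v = √(GM/r) = 1188.93 m/s ≈ 1.189 km/s

Final answer: 1.189 km/s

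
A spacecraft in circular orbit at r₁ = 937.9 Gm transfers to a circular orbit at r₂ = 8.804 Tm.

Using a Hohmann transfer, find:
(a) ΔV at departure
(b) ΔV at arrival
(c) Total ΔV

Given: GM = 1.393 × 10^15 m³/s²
r₁ = 937.9 Gm = 9.379 × 10^11 m
r₂ = 8.804 Tm = 8.804 × 10^12 m
GM = 1.393 × 10^15 m³/s²
Transfer ellipse: a_t = (r₁ + r₂)/2 = 4.87095 × 10^12 m
Circular speed at r₁: v₁ = √(GM/r₁) = 38.5387 m/s
Transfer speed at r₁ (periapsis): v₁ₜ = √(GM(2/r₁ − 1/a_t)) = 51.812 m/s
(a) ΔV₁ = v₁ₜ − v₁ = 13.2733 m/s ≈ 13.27 m/s
Circular speed at r₂: v₂ = √(GM/r₂) = 12.5787 m/s
Transfer speed at r₂ (apoapsis): v₂ₜ = √(GM(2/r₂ − 1/a_t)) = 5.51959 m/s
(b) ΔV₂ = v₂ − v₂ₜ = 7.0591 m/s ≈ 7.059 m/s
(c) ΔV_total = ΔV₁ + ΔV₂ = 20.3324 m/s ≈ 20.33 m/s

Final answer:
(a) ΔV₁ = 13.27 m/s
(b) ΔV₂ = 7.059 m/s
(c) ΔV_total = 20.33 m/s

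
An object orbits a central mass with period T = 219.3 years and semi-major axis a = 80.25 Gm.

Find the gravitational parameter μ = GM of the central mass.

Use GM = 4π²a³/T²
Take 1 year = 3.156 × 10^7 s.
T = 219.3 years = 6.92111 × 10^9 s
a = 80.25 Gm = 8.025 × 10^10 m
a³ = 5.16815 × 10^32 m³
T² = 4.79017 × 10^19 s²
GM = 4π² × (5.16815 × 10^32) / (4.79017 × 10^19) = 4.25935 × 10^14 m³/s²
GM ≈ 4.259 × 10^14 m³/s²

Final answer: GM = 4.259 × 10^14 m³/s²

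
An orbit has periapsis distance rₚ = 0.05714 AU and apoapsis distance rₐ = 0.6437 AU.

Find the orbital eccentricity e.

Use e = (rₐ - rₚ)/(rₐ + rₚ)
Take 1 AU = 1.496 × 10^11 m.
rₚ = 0.05714 AU = 8.54814 × 10^9 m
rₐ = 0.6437 AU = 9.62975 × 10^10 m
rₐ − rₚ = 8.77494 × 10^10 m
rₐ + rₚ = 1.04846 × 10^11 m
e = (rₐ − rₚ)/(rₐ + rₚ) = 0.836939

Final answer: e = 0.8369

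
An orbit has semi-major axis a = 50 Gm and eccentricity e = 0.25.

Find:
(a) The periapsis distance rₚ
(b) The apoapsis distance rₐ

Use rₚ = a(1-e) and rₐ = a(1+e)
a = 50 Gm = 5 × 10^10 m
e = 0.25:  1 − e = 0.75,  1 + e = 1.25
(a) rₚ = a(1 − e) = 5 × 10^10 m × 0.75 = 3.75 × 10^10 m ≈ 37.5 Gm
(b) rₐ = a(1 + e) = 5 × 10^10 m × 1.25 = 6.25 × 10^10 m ≈ 62.5 Gm

Final answer:
(a) rₚ = 37.5 Gm
(b) rₐ = 62.5 Gm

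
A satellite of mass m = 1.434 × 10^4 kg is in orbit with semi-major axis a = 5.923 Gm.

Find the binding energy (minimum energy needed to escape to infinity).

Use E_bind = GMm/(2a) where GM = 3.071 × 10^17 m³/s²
a = 5.923 Gm = 5.923 × 10^9 m
GM = 3.071 × 10^17 m³/s²
m = 1.434 × 10^4 kg
GMm = 3.071 × 10^17 × 14340 = 4.40381 × 10^21 m³·kg/s²
2a = 1.1846 × 10^10 m
E_bind = GMm/(2a) = 3.71755 × 10^11 J ≈ 371.8 GJ

Final answer: 371.8 GJ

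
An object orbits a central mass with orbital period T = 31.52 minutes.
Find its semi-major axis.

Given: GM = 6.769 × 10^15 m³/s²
T = 31.52 minutes = 1891.2 s
GM = 6.769 × 10^15 m³/s²
Kepler's third law: a³ = GM T² / (4π²)
T² = 3.57664 × 10^6 s²
a³ = (6.769 × 10^15) × (3.57664 × 10^6) / (4π²) = 6.13253 × 10^20 m³
a = (a³)^(1/3) = 8.49598 × 10^6 m ≈ 8.496 Mm

Final answer: 8.496 Mm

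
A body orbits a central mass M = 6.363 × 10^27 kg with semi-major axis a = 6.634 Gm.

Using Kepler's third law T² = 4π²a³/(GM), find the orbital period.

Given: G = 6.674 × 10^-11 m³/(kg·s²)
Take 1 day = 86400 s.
M = 6.363 × 10^27 kg
GM = G × M = 6.674 × 10^-11 × 6.363 × 10^27 = 4.24667 × 10^17 m³/s²
a = 6.634 Gm = 6.634 × 10^9 m
a³ = 2.91962 × 10^29 m³
T = 2π √(a³/GM) = 2π √((2.91962 × 10^29) / (4.24667 × 10^17)) = 2π × 829162 s
T = 5.20978 × 10^6 s ≈ 60.3 days

Final answer: 60.3 days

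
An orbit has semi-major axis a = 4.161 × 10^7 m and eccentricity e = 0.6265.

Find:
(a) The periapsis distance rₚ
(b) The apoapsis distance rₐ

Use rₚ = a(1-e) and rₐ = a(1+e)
a = 4.161 × 10^7 m
e = 0.6265:  1 − e = 0.3735,  1 + e = 1.6265
(a) rₚ = a(1 − e) = 4.161 × 10^7 m × 0.3735 = 1.55413 × 10^7 m ≈ 1.554 × 10^7 m
(b) rₐ = a(1 + e) = 4.161 × 10^7 m × 1.6265 = 6.76787 × 10^7 m ≈ 6.768 × 10^7 m

Final answer:
(a) rₚ = 1.554 × 10^7 m
(b) rₐ = 6.768 × 10^7 m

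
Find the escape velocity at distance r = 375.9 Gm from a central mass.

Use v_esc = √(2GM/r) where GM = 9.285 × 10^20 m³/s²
r = 375.9 Gm = 3.759 × 10^11 m
GM = 9.285 × 10^20 m³/s²
2GM/r = 2 × (9.285 × 10^20) / (3.759 × 10^11) = 4.94014 × 10^9 m²/s²
v_esc = √(2GM/r) = 70286.2 m/s ≈ 70.29 km/s

Final answer: 70.29 km/s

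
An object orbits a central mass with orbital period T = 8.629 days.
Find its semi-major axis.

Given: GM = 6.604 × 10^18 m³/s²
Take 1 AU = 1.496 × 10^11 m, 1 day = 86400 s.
T = 8.629 days = 745546 s
GM = 6.604 × 10^18 m³/s²
Kepler's third law: a³ = GM T² / (4π²)
T² = 5.55838 × 10^11 s²
a³ = (6.604 × 10^18) × (5.55838 × 10^11) / (4π²) = 9.29813 × 10^28 m³
a = (a³)^(1/3) = 4.53035 × 10^9 m ≈ 0.03028 AU

Final answer: 0.03028 AU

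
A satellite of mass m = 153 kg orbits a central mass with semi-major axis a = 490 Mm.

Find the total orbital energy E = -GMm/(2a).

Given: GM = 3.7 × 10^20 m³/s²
a = 490 Mm = 4.9 × 10^8 m
GM = 3.7 × 10^20 m³/s²
2a = 9.8 × 10^8 m
GMm = 3.7 × 10^20 × 153 = 5.661 × 10^22 m³·kg/s²
E = −GMm/(2a) = -5.77653 × 10^13 J ≈ -57.77 TJ

Final answer: -57.77 TJ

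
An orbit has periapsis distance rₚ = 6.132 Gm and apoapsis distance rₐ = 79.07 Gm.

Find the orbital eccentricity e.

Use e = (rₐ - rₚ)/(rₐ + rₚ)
rₚ = 6.132 Gm = 6.132 × 10^9 m
rₐ = 79.07 Gm = 7.907 × 10^10 m
rₐ − rₚ = 7.2938 × 10^10 m
rₐ + rₚ = 8.5202 × 10^10 m
e = (rₐ − rₚ)/(rₐ + rₚ) = 0.85606

Final answer: e = 0.8561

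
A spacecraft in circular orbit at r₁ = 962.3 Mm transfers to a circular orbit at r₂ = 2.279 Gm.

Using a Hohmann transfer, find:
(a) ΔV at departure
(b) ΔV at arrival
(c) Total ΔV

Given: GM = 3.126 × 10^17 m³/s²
r₁ = 962.3 Mm = 9.623 × 10^8 m
r₂ = 2.279 Gm = 2.279 × 10^9 m
GM = 3.126 × 10^17 m³/s²
Transfer ellipse: a_t = (r₁ + r₂)/2 = 1.62065 × 10^9 m
Circular speed at r₁: v₁ = √(GM/r₁) = 18023.5 m/s
Transfer speed at r₁ (periapsis): v₁ₜ = √(GM(2/r₁ − 1/a_t)) = 21373.1 m/s
(a) ΔV₁ = v₁ₜ − v₁ = 3349.56 m/s ≈ 3.35 km/s
Circular speed at r₂: v₂ = √(GM/r₂) = 11711.8 m/s
Transfer speed at r₂ (apoapsis): v₂ₜ = √(GM(2/r₂ − 1/a_t)) = 9024.7 m/s
(b) ΔV₂ = v₂ − v₂ₜ = 2687.06 m/s ≈ 2.687 km/s
(c) ΔV_total = ΔV₁ + ΔV₂ = 6036.62 m/s ≈ 6.037 km/s

Final answer:
(a) ΔV₁ = 3.35 km/s
(b) ΔV₂ = 2.687 km/s
(c) ΔV_total = 6.037 km/s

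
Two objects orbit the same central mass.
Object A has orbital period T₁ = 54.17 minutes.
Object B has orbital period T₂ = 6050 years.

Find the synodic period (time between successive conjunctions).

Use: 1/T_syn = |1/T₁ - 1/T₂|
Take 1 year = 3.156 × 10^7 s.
T₁ = 54.17 minutes = 3250.2 s
T₂ = 6050 years = 1.90938 × 10^11 s
1/T₁ = 0.000307673 s⁻¹
1/T₂ = 5.2373 × 10^-12 s⁻¹
|1/T₁ − 1/T₂| = 0.000307673 s⁻¹
T_syn = 1 / |1/T₁ − 1/T₂| = 3250.2 s ≈ 54.17 minutes

Final answer: T_syn = 54.17 minutes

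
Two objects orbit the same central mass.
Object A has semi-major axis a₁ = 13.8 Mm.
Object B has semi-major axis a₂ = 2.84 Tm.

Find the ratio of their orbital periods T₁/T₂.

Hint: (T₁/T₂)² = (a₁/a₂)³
a₁ = 13.8 Mm = 1.38 × 10^7 m
a₂ = 2.84 Tm = 2.84 × 10^12 m
a₁/a₂ = 4.85915 × 10^-6
T₁/T₂ = (a₁/a₂)^(3/2) = (4.85915 × 10^-6)^1.5 = 1.07113 × 10^-8

Final answer: T₁/T₂ = 1.071 × 10^-8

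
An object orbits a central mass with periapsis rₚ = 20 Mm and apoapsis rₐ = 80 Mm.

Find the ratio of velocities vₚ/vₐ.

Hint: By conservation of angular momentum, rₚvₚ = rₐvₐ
rₚ = 20 Mm = 2 × 10^7 m
rₐ = 80 Mm = 8 × 10^7 m
rₚvₚ = rₐvₐ  ⇒  vₚ/vₐ = rₐ/rₚ
vₚ/vₐ = (8 × 10^7) / (2 × 10^7) = 4

Final answer: vₚ/vₐ = 4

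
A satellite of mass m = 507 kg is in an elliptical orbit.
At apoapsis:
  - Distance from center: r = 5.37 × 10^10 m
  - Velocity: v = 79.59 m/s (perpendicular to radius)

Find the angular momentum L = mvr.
r = 5.37 × 10^10 m
v = 79.59 m/s
vr = 79.59 × 5.37 × 10^10 = 4.27398 × 10^12 m²/s
L = m × vr = 507 × 4.27398 × 10^12 = 2.16691 × 10^15 kg·m²/s ≈ 2.167 × 10^15 kg·m²/s

Final answer: L = 2.167 × 10^15 kg·m²/s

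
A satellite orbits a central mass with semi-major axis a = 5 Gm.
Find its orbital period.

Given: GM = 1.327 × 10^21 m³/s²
a = 5 Gm = 5 × 10^9 m
GM = 1.327 × 10^21 m³/s²
a³ = 1.25 × 10^29 m³
T = 2π √(a³/GM) = 2π √((1.25 × 10^29) / (1.327 × 10^21)) = 2π × 9705.54 s
T = 60981.7 s ≈ 16.94 hours

Final answer: 16.94 hours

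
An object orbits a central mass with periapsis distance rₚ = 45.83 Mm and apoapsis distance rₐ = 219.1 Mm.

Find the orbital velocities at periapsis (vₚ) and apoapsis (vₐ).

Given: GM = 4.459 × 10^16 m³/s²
rₚ = 45.83 Mm = 4.583 × 10^7 m
rₐ = 219.1 Mm = 2.191 × 10^8 m
GM = 4.459 × 10^16 m³/s²
a = (rₚ + rₐ)/2 = 1.32465 × 10^8 m
Vis-viva: v² = GM (2/r − 1/a)
vₚ² = 4.459 × 10^16 × (4.36395 × 10^-8 − 7.54916 × 10^-9) = 1.60927 × 10^9 m²/s²
vₚ = 40115.7 m/s ≈ 40.12 km/s
vₐ² = 4.459 × 10^16 × (9.12825 × 10^-9 − 7.54916 × 10^-9) = 7.04115 × 10^7 m²/s²
vₐ = 8391.16 m/s ≈ 8.391 km/s

Final answer: vₚ = 40.12 km/s, vₐ = 8.391 km/s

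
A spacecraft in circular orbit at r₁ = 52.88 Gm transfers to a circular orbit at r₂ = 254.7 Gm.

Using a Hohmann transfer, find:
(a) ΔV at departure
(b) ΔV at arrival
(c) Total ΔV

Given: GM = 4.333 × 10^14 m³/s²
r₁ = 52.88 Gm = 5.288 × 10^10 m
r₂ = 254.7 Gm = 2.547 × 10^11 m
GM = 4.333 × 10^14 m³/s²
Transfer ellipse: a_t = (r₁ + r₂)/2 = 1.5379 × 10^11 m
Circular speed at r₁: v₁ = √(GM/r₁) = 90.5208 m/s
Transfer speed at r₁ (periapsis): v₁ₜ = √(GM(2/r₁ − 1/a_t)) = 116.493 m/s
(a) ΔV₁ = v₁ₜ − v₁ = 25.9719 m/s ≈ 25.97 m/s
Circular speed at r₂: v₂ = √(GM/r₂) = 41.2458 m/s
Transfer speed at r₂ (apoapsis): v₂ₜ = √(GM(2/r₂ − 1/a_t)) = 24.1859 m/s
(b) ΔV₂ = v₂ − v₂ₜ = 17.06 m/s ≈ 17.06 m/s
(c) ΔV_total = ΔV₁ + ΔV₂ = 43.0319 m/s ≈ 43.03 m/s

Final answer:
(a) ΔV₁ = 25.97 m/s
(b) ΔV₂ = 17.06 m/s
(c) ΔV_total = 43.03 m/s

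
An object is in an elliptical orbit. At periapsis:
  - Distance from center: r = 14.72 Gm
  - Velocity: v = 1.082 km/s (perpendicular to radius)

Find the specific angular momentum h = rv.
r = 14.72 Gm = 1.472 × 10^10 m
v = 1.082 km/s = 1082 m/s
h = rv = 1.472 × 10^10 × 1082 = 1.5927 × 10^13 m²/s ≈ 1.593 × 10^13 m²/s

Final answer: h = 1.593 × 10^13 m²/s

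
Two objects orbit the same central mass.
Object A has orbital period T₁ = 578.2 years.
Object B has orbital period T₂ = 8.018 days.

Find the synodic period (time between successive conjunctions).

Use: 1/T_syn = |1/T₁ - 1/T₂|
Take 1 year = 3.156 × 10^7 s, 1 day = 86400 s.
T₁ = 578.2 years = 1.8248 × 10^10 s
T₂ = 8.018 days = 692755 s
1/T₁ = 5.48006 × 10^-11 s⁻¹
1/T₂ = 1.44351 × 10^-6 s⁻¹
|1/T₁ − 1/T₂| = 1.44346 × 10^-6 s⁻¹
T_syn = 1 / |1/T₁ − 1/T₂| = 692782 s ≈ 8.018 days

Final answer: T_syn = 8.018 days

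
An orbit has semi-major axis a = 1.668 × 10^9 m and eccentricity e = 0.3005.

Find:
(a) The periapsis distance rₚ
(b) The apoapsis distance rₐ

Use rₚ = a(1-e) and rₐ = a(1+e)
a = 1.668 × 10^9 m
e = 0.3005:  1 − e = 0.6995,  1 + e = 1.3005
(a) rₚ = a(1 − e) = 1.668 × 10^9 m × 0.6995 = 1.16677 × 10^9 m ≈ 1.167 × 10^9 m
(b) rₐ = a(1 + e) = 1.668 × 10^9 m × 1.3005 = 2.16923 × 10^9 m ≈ 2.169 × 10^9 m

Final answer:
(a) rₚ = 1.167 × 10^9 m
(b) rₐ = 2.169 × 10^9 m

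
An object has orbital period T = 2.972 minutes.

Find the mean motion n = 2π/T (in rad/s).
T = 2.972 minutes = 178.32 s
n = 2π / 178.32 s = 0.0352354 rad/s ≈ 0.03524 rad/s

Final answer: n = 0.03524 rad/s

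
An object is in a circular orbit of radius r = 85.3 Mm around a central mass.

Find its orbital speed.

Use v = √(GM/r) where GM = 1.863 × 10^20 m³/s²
r = 85.3 Mm = 8.53 × 10^7 m
GM = 1.863 × 10^20 m³/s²
GM/r = (1.863 × 10^20) / (8.53 × 10^7) = 2.18406 × 10^12 m²/s²
v = √(GM/r) = 1.47786 × 10^6 m/s ≈ 1478 km/s

Final answer: 1478 km/s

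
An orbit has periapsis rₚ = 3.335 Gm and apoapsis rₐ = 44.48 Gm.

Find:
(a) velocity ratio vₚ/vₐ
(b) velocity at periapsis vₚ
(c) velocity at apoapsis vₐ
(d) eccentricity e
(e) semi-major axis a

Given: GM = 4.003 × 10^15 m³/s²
rₚ = 3.335 Gm = 3.335 × 10^9 m
rₐ = 44.48 Gm = 4.448 × 10^10 m
GM = 4.003 × 10^15 m³/s²
a = (rₚ + rₐ)/2 = 2.39075 × 10^10 m
e = (rₐ − rₚ)/(rₐ + rₚ) = (4.1145 × 10^10) / (4.7815 × 10^10) = 0.860504
(a) vₚ/vₐ = rₐ/rₚ (angular momentum) = (4.448 × 10^10) / (3.335 × 10^9) = 13.3373 ≈ 13.34
(b) vₚ² = GM (2/rₚ − 1/a) = 4.003 × 10^15 × (5.997 × 10^-10 − 4.18279 × 10^-11) = 2.23316 × 10^6 m²/s²;  vₚ = 1494.38 m/s ≈ 1.494 km/s
(c) vₐ² = GM (2/rₐ − 1/a) = 4.003 × 10^15 × (4.4964 × 10^-11 − 4.18279 × 10^-11) = 12554 m²/s²;  vₐ = 112.045 m/s ≈ 112 m/s
(d) e = 0.860504 ≈ 0.8605
(e) a = 2.39075 × 10^10 m ≈ 23.91 Gm

Final answer:
(a) velocity ratio vₚ/vₐ = 13.34
(b) velocity at periapsis vₚ = 1.494 km/s
(c) velocity at apoapsis vₐ = 112 m/s
(d) eccentricity e = 0.8605
(e) semi-major axis a = 23.91 Gm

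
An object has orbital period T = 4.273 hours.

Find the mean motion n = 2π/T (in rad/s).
T = 4.273 hours = 15382.8 s
n = 2π / 15382.8 s = 0.000408455 rad/s ≈ 0.0004085 rad/s

Final answer: n = 0.0004085 rad/s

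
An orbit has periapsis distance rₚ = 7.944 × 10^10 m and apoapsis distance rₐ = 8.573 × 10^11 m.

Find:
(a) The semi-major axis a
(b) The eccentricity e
rₚ = 7.944 × 10^10 m
rₐ = 8.573 × 10^11 m
(a) a = (rₚ + rₐ)/2 = 4.6837 × 10^11 m ≈ 4.684 × 10^11 m
(b) e = (rₐ − rₚ)/(rₐ + rₚ) = (7.7786 × 10^11) / (9.3674 × 10^11) = 0.830391

Final answer:
(a) a = 4.684 × 10^11 m
(b) e = 0.8304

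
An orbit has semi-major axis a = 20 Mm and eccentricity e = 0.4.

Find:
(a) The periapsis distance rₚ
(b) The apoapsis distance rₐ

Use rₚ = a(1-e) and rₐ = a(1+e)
a = 20 Mm = 2 × 10^7 m
e = 0.4:  1 − e = 0.6,  1 + e = 1.4
(a) rₚ = a(1 − e) = 2 × 10^7 m × 0.6 = 1.2 × 10^7 m ≈ 12 Mm
(b) rₐ = a(1 + e) = 2 × 10^7 m × 1.4 = 2.8 × 10^7 m ≈ 28 Mm

Final answer:
(a) rₚ = 12 Mm
(b) rₐ = 28 Mm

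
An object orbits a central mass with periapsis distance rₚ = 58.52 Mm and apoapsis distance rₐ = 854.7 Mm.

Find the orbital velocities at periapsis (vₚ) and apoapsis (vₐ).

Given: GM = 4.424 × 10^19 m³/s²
rₚ = 58.52 Mm = 5.852 × 10^7 m
rₐ = 854.7 Mm = 8.547 × 10^8 m
GM = 4.424 × 10^19 m³/s²
a = (rₚ + rₐ)/2 = 4.5661 × 10^8 m
Vis-viva: v² = GM (2/r − 1/a)
vₚ² = 4.424 × 10^19 × (3.41763 × 10^-8 − 2.19005 × 10^-9) = 1.41507 × 10^12 m²/s²
vₚ = 1.18957 × 10^6 m/s ≈ 1190 km/s
vₐ² = 4.424 × 10^19 × (2.34 × 10^-9 − 2.19005 × 10^-9) = 6.63377 × 10^9 m²/s²
vₐ = 81447.9 m/s ≈ 81.45 km/s

Final answer: vₚ = 1190 km/s, vₐ = 81.45 km/s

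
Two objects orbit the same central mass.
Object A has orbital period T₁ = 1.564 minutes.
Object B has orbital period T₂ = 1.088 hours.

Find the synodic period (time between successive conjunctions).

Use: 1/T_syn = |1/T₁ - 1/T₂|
T₁ = 1.564 minutes = 93.84 s
T₂ = 1.088 hours = 3916.8 s
1/T₁ = 0.0106564 s⁻¹
1/T₂ = 0.00025531 s⁻¹
|1/T₁ − 1/T₂| = 0.0104011 s⁻¹
T_syn = 1 / |1/T₁ − 1/T₂| = 96.1434 s ≈ 1.602 minutes

Final answer: T_syn = 1.602 minutes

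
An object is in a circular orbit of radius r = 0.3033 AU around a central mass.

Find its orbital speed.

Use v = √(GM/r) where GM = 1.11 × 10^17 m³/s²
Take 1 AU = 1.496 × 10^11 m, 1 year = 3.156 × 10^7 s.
r = 0.3033 AU = 4.53737 × 10^10 m
GM = 1.11 × 10^17 m³/s²
GM/r = (1.11 × 10^17) / (4.53737 × 10^10) = 2.44635 × 10^6 m²/s²
v = √(GM/r) = 1564.08 m/s ≈ 0.33 AU/year

Final answer: 0.33 AU/year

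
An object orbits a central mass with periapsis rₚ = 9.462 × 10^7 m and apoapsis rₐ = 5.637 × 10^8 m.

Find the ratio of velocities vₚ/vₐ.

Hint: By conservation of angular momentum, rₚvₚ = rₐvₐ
rₚ = 9.462 × 10^7 m
rₐ = 5.637 × 10^8 m
rₚvₚ = rₐvₐ  ⇒  vₚ/vₐ = rₐ/rₚ
vₚ/vₐ = (5.637 × 10^8) / (9.462 × 10^7) = 5.95751

Final answer: vₚ/vₐ = 5.958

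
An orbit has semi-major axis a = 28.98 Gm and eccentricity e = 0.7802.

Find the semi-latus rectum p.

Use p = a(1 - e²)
a = 28.98 Gm = 2.898 × 10^10 m
e = 0.7802,  e² = 0.608712,  1 − e² = 0.391288
p = a(1 − e²) = 2.898 × 10^10 m × 0.391288 = 1.13395 × 10^10 m ≈ 11.34 Gm

Final answer: p = 11.34 Gm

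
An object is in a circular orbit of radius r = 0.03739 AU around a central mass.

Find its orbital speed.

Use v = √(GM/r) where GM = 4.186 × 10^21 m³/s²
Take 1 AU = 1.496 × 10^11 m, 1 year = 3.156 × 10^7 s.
r = 0.03739 AU = 5.59354 × 10^9 m
GM = 4.186 × 10^21 m³/s²
GM/r = (4.186 × 10^21) / (5.59354 × 10^9) = 7.48363 × 10^11 m²/s²
v = √(GM/r) = 865080 m/s ≈ 182.5 AU/year

Final answer: 182.5 AU/year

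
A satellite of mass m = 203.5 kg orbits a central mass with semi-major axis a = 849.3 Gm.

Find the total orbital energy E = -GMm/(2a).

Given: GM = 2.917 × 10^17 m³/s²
a = 849.3 Gm = 8.493 × 10^11 m
GM = 2.917 × 10^17 m³/s²
2a = 1.6986 × 10^12 m
GMm = 2.917 × 10^17 × 203.5 = 5.9361 × 10^19 m³·kg/s²
E = −GMm/(2a) = -3.4947 × 10^7 J ≈ -34.95 MJ

Final answer: -34.95 MJ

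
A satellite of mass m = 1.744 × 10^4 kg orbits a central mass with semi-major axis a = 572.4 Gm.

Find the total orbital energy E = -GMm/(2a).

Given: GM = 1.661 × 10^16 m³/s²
a = 572.4 Gm = 5.724 × 10^11 m
GM = 1.661 × 10^16 m³/s²
2a = 1.1448 × 10^12 m
GMm = 1.661 × 10^16 × 17440 = 2.89678 × 10^20 m³·kg/s²
E = −GMm/(2a) = -2.53038 × 10^8 J ≈ -253 MJ

Final answer: -253 MJ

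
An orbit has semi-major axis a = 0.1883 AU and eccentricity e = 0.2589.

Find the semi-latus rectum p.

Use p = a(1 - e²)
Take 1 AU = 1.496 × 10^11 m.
a = 0.1883 AU = 2.81697 × 10^10 m
e = 0.2589,  e² = 0.0670292,  1 − e² = 0.932971
p = a(1 − e²) = 2.81697 × 10^10 m × 0.932971 = 2.62815 × 10^10 m ≈ 0.1757 AU

Final answer: p = 0.1757 AU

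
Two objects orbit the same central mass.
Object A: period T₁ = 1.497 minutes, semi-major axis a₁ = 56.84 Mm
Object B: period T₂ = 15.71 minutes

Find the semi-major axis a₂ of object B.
T₁ = 1.497 minutes = 89.82 s
T₂ = 15.71 minutes = 942.6 s
a₁ = 56.84 Mm = 5.684 × 10^7 m
Kepler's third law: (T₂/T₁)² = (a₂/a₁)³  ⇒  a₂ = a₁ (T₂/T₁)^(2/3)
T₂/T₁ = 10.4943
(T₂/T₁)^(2/3) = 4.79332
a₂ = 5.684 × 10^7 m × 4.79332 = 2.72452 × 10^8 m ≈ 272.5 Mm

Final answer: a₂ = 272.5 Mm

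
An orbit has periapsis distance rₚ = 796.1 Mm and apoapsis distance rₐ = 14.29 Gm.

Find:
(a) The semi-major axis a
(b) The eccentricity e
rₚ = 796.1 Mm = 7.961 × 10^8 m
rₐ = 14.29 Gm = 1.429 × 10^10 m
(a) a = (rₚ + rₐ)/2 = 7.54305 × 10^9 m ≈ 7.543 Gm
(b) e = (rₐ − rₚ)/(rₐ + rₚ) = (1.34939 × 10^10) / (1.50861 × 10^10) = 0.894459

Final answer:
(a) a = 7.543 Gm
(b) e = 0.8945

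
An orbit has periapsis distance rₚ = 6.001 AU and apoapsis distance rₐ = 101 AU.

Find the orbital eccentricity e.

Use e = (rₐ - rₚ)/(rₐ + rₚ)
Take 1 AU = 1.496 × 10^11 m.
rₚ = 6.001 AU = 8.9775 × 10^11 m
rₐ = 101 AU = 1.51096 × 10^13 m
rₐ − rₚ = 1.42119 × 10^13 m
rₐ + rₚ = 1.60073 × 10^13 m
e = (rₐ − rₚ)/(rₐ + rₚ) = 0.887833

Final answer: e = 0.8878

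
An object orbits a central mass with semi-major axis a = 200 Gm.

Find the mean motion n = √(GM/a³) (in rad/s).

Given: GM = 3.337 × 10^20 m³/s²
a = 200 Gm = 2 × 10^11 m
GM = 3.337 × 10^20 m³/s²
a³ = 8 × 10^33 m³
GM/a³ = (3.337 × 10^20) / (8 × 10^33) = 4.17125 × 10^-14 s⁻²
n = √(GM/a³) = 2.04236 × 10^-7 rad/s ≈ 2.042 × 10^-7 rad/s

Final answer: n = 2.042 × 10^-7 rad/s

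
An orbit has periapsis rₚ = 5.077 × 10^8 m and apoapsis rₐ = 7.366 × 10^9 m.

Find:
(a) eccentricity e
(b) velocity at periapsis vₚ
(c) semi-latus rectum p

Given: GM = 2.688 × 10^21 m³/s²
rₚ = 5.077 × 10^8 m
rₐ = 7.366 × 10^9 m
GM = 2.688 × 10^21 m³/s²
a = (rₚ + rₐ)/2 = 3.93685 × 10^9 m
e = (rₐ − rₚ)/(rₐ + rₚ) = (6.8583 × 10^9) / (7.8737 × 10^9) = 0.871039
(a) e = 0.871039 ≈ 0.871
(b) vₚ² = GM (2/rₚ − 1/a) = 2.688 × 10^21 × (3.93933 × 10^-9 − 2.5401 × 10^-10) = 9.90615 × 10^12 m²/s²;  vₚ = 3.1474 × 10^6 m/s ≈ 3147 km/s
(c) 1 − e² = 0.241291;  p = a(1 − e²) = 3.93685 × 10^9 × 0.241291 = 9.49927 × 10^8 m ≈ 9.499 × 10^8 m

Final answer:
(a) eccentricity e = 0.871
(b) velocity at periapsis vₚ = 3147 km/s
(c) semi-latus rectum p = 9.499 × 10^8 m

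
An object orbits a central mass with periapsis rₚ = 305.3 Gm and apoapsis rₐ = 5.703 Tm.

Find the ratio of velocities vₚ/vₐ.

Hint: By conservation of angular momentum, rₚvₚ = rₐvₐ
rₚ = 305.3 Gm = 3.053 × 10^11 m
rₐ = 5.703 Tm = 5.703 × 10^12 m
rₚvₚ = rₐvₐ  ⇒  vₚ/vₐ = rₐ/rₚ
vₚ/vₐ = (5.703 × 10^12) / (3.053 × 10^11) = 18.68

Final answer: vₚ/vₐ = 18.68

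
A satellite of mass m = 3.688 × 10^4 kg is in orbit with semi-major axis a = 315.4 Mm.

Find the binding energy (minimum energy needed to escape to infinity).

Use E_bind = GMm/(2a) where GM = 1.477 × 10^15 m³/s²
a = 315.4 Mm = 3.154 × 10^8 m
GM = 1.477 × 10^15 m³/s²
m = 3.688 × 10^4 kg
GMm = 1.477 × 10^15 × 36880 = 5.44718 × 10^19 m³·kg/s²
2a = 6.308 × 10^8 m
E_bind = GMm/(2a) = 8.63535 × 10^10 J ≈ 86.35 GJ

Final answer: 86.35 GJ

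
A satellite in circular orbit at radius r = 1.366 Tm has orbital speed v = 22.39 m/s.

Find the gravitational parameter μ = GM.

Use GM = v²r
r = 1.366 Tm = 1.366 × 10^12 m
v = 22.39 m/s
v² = 501.312 m²/s²
GM = v²r = 501.312 × 1.366 × 10^12 = 6.84792 × 10^14 m³/s²
GM ≈ 6.848 × 10^14 m³/s²

Final answer: GM = 6.848 × 10^14 m³/s²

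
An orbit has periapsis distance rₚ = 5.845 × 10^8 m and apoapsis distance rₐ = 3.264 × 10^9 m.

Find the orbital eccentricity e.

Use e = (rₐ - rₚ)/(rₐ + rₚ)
rₚ = 5.845 × 10^8 m
rₐ = 3.264 × 10^9 m
rₐ − rₚ = 2.6795 × 10^9 m
rₐ + rₚ = 3.8485 × 10^9 m
e = (rₐ − rₚ)/(rₐ + rₚ) = 0.696245

Final answer: e = 0.6962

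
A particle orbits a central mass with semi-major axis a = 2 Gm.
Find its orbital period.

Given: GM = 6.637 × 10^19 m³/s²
a = 2 Gm = 2 × 10^9 m
GM = 6.637 × 10^19 m³/s²
a³ = 8 × 10^27 m³
T = 2π √(a³/GM) = 2π √((8 × 10^27) / (6.637 × 10^19)) = 2π × 10978.9 s
T = 68982.5 s ≈ 19.16 hours

Final answer: 19.16 hours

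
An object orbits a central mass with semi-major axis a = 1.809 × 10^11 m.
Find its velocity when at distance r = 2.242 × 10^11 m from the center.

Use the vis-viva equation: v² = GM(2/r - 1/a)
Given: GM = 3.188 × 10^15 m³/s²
a = 1.809 × 10^11 m
r = 2.242 × 10^11 m
GM = 3.188 × 10^15 m³/s²
2/r − 1/a = 8.92061 × 10^-12 − 5.52792 × 10^-12 = 3.39269 × 10^-12 m⁻¹
v² = GM (2/r − 1/a) = 10815.9 m²/s²
v = 104 m/s ≈ 104 m/s

Final answer: 104 m/s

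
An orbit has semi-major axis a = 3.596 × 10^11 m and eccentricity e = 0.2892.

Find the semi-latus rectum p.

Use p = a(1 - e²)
a = 3.596 × 10^11 m
e = 0.2892,  e² = 0.0836366,  1 − e² = 0.916363
p = a(1 − e²) = 3.596 × 10^11 m × 0.916363 = 3.29524 × 10^11 m ≈ 3.295 × 10^11 m

Final answer: p = 3.295 × 10^11 m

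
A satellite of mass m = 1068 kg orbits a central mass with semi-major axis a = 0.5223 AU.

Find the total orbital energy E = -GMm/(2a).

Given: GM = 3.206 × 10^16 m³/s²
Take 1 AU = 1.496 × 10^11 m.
a = 0.5223 AU = 7.81361 × 10^10 m
GM = 3.206 × 10^16 m³/s²
2a = 1.56272 × 10^11 m
GMm = 3.206 × 10^16 × 1068 = 3.42401 × 10^19 m³·kg/s²
E = −GMm/(2a) = -2.19105 × 10^8 J ≈ -219.1 MJ

Final answer: -219.1 MJ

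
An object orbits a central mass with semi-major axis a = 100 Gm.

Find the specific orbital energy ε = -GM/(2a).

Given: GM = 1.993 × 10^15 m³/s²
a = 100 Gm = 1 × 10^11 m
GM = 1.993 × 10^15 m³/s²
2a = 2 × 10^11 m
ε = −GM/(2a) = -9965 J/kg ≈ -9.965 kJ/kg

Final answer: -9.965 kJ/kg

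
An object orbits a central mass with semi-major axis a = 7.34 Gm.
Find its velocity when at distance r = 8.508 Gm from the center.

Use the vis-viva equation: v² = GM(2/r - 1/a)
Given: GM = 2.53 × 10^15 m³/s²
a = 7.34 Gm = 7.34 × 10^9 m
r = 8.508 Gm = 8.508 × 10^9 m
GM = 2.53 × 10^15 m³/s²
2/r − 1/a = 2.35073 × 10^-10 − 1.3624 × 10^-10 = 9.88331 × 10^-11 m⁻¹
v² = GM (2/r − 1/a) = 250048 m²/s²
v = 500.048 m/s ≈ 500 m/s

Final answer: 500 m/s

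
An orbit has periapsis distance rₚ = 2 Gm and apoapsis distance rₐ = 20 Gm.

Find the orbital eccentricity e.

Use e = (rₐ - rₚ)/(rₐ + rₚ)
rₚ = 2 Gm = 2 × 10^9 m
rₐ = 20 Gm = 2 × 10^10 m
rₐ − rₚ = 1.8 × 10^10 m
rₐ + rₚ = 2.2 × 10^10 m
e = (rₐ − rₚ)/(rₐ + rₚ) = 0.818182

Final answer: e = 0.8182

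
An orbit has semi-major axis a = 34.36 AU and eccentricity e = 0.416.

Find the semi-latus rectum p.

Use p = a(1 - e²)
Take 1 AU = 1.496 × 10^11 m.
a = 34.36 AU = 5.14026 × 10^12 m
e = 0.416,  e² = 0.173056,  1 − e² = 0.826944
p = a(1 − e²) = 5.14026 × 10^12 m × 0.826944 = 4.2507 × 10^12 m ≈ 28.41 AU

Final answer: p = 28.41 AU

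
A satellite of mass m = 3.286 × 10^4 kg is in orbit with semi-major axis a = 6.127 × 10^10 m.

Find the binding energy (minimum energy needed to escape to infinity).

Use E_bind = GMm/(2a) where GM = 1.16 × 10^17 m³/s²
a = 6.127 × 10^10 m
GM = 1.16 × 10^17 m³/s²
m = 3.286 × 10^4 kg
GMm = 1.16 × 10^17 × 32860 = 3.81176 × 10^21 m³·kg/s²
2a = 1.2254 × 10^11 m
E_bind = GMm/(2a) = 3.11063 × 10^10 J ≈ 31.11 GJ

Final answer: 31.11 GJ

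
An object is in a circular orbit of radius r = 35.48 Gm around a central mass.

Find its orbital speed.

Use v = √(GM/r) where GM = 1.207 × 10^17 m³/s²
r = 35.48 Gm = 3.548 × 10^10 m
GM = 1.207 × 10^17 m³/s²
GM/r = (1.207 × 10^17) / (3.548 × 10^10) = 3.40192 × 10^6 m²/s²
v = √(GM/r) = 1844.43 m/s ≈ 1.844 km/s

Final answer: 1.844 km/s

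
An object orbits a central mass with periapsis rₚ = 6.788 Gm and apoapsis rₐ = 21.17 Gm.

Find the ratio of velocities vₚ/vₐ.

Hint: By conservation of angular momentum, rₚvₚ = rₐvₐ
rₚ = 6.788 Gm = 6.788 × 10^9 m
rₐ = 21.17 Gm = 2.117 × 10^10 m
rₚvₚ = rₐvₐ  ⇒  vₚ/vₐ = rₐ/rₚ
vₚ/vₐ = (2.117 × 10^10) / (6.788 × 10^9) = 3.11874

Final answer: vₚ/vₐ = 3.119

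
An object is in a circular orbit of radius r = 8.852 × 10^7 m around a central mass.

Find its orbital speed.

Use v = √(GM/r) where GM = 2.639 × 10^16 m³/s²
r = 8.852 × 10^7 m
GM = 2.639 × 10^16 m³/s²
GM/r = (2.639 × 10^16) / (8.852 × 10^7) = 2.98125 × 10^8 m²/s²
v = √(GM/r) = 17266.3 m/s ≈ 17.27 km/s

Final answer: 17.27 km/s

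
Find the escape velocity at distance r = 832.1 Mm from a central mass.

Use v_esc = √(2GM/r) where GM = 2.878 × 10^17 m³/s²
r = 832.1 Mm = 8.321 × 10^8 m
GM = 2.878 × 10^17 m³/s²
2GM/r = 2 × (2.878 × 10^17) / (8.321 × 10^8) = 6.91744 × 10^8 m²/s²
v_esc = √(2GM/r) = 26301 m/s ≈ 26.3 km/s

Final answer: 26.3 km/s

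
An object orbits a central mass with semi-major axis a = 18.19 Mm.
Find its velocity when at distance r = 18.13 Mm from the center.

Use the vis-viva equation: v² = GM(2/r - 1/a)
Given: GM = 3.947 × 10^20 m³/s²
a = 18.19 Mm = 1.819 × 10^7 m
r = 18.13 Mm = 1.813 × 10^7 m
GM = 3.947 × 10^20 m³/s²
2/r − 1/a = 1.10314 × 10^-7 − 5.49753 × 10^-8 = 5.53391 × 10^-8 m⁻¹
v² = GM (2/r − 1/a) = 2.18424 × 10^13 m²/s²
v = 4.67358 × 10^6 m/s ≈ 4674 km/s

Final answer: 4674 km/s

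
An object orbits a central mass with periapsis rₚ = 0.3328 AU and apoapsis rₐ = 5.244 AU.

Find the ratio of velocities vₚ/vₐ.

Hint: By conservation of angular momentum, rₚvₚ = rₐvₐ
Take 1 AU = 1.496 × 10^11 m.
rₚ = 0.3328 AU = 4.97869 × 10^10 m
rₐ = 5.244 AU = 7.84502 × 10^11 m
rₚvₚ = rₐvₐ  ⇒  vₚ/vₐ = rₐ/rₚ
vₚ/vₐ = (7.84502 × 10^11) / (4.97869 × 10^10) = 15.7572

Final answer: vₚ/vₐ = 15.76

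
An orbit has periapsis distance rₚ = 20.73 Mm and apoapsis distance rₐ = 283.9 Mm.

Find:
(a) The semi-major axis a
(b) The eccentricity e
rₚ = 20.73 Mm = 2.073 × 10^7 m
rₐ = 283.9 Mm = 2.839 × 10^8 m
(a) a = (rₚ + rₐ)/2 = 1.52315 × 10^8 m ≈ 152.3 Mm
(b) e = (rₐ − rₚ)/(rₐ + rₚ) = (2.6317 × 10^8) / (3.0463 × 10^8) = 0.8639

Final answer:
(a) a = 152.3 Mm
(b) e = 0.8639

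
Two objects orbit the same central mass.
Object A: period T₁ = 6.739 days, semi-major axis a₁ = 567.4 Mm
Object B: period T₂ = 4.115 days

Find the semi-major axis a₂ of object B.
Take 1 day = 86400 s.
T₁ = 6.739 days = 582250 s
T₂ = 4.115 days = 355536 s
a₁ = 567.4 Mm = 5.674 × 10^8 m
Kepler's third law: (T₂/T₁)² = (a₂/a₁)³  ⇒  a₂ = a₁ (T₂/T₁)^(2/3)
T₂/T₁ = 0.610625
(T₂/T₁)^(2/3) = 0.719752
a₂ = 5.674 × 10^8 m × 0.719752 = 4.08387 × 10^8 m ≈ 408.4 Mm

Final answer: a₂ = 408.4 Mm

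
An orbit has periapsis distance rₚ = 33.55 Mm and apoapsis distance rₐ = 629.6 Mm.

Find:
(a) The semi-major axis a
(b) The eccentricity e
rₚ = 33.55 Mm = 3.355 × 10^7 m
rₐ = 629.6 Mm = 6.296 × 10^8 m
(a) a = (rₚ + rₐ)/2 = 3.31575 × 10^8 m ≈ 331.6 Mm
(b) e = (rₐ − rₚ)/(rₐ + rₚ) = (5.9605 × 10^8) / (6.6315 × 10^8) = 0.898816

Final answer:
(a) a = 331.6 Mm
(b) e = 0.8988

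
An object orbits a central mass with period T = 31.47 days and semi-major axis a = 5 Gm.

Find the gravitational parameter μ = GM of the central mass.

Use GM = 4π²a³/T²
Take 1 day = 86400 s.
T = 31.47 days = 2.71901 × 10^6 s
a = 5 Gm = 5 × 10^9 m
a³ = 1.25 × 10^29 m³
T² = 7.393 × 10^12 s²
GM = 4π² × (1.25 × 10^29) / (7.393 × 10^12) = 6.67496 × 10^17 m³/s²
GM ≈ 6.675 × 10^17 m³/s²

Final answer: GM = 6.675 × 10^17 m³/s²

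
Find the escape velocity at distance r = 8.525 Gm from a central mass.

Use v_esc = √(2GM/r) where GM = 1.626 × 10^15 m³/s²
r = 8.525 Gm = 8.525 × 10^9 m
GM = 1.626 × 10^15 m³/s²
2GM/r = 2 × (1.626 × 10^15) / (8.525 × 10^9) = 381466 m²/s²
v_esc = √(2GM/r) = 617.63 m/s ≈ 617.6 m/s

Final answer: 617.6 m/s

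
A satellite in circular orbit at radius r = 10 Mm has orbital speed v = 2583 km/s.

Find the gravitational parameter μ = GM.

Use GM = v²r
r = 10 Mm = 1 × 10^7 m
v = 2583 km/s = 2.583 × 10^6 m/s
v² = 6.67189 × 10^12 m²/s²
GM = v²r = 6.67189 × 10^12 × 1 × 10^7 = 6.67189 × 10^19 m³/s²
GM ≈ 6.672 × 10^19 m³/s²

Final answer: GM = 6.672 × 10^19 m³/s²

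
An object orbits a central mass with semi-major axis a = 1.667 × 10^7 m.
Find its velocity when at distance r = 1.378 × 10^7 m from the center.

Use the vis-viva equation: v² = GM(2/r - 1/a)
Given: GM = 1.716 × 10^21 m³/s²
a = 1.667 × 10^7 m
r = 1.378 × 10^7 m
GM = 1.716 × 10^21 m³/s²
2/r − 1/a = 1.45138 × 10^-7 − 5.9988 × 10^-8 = 8.51499 × 10^-8 m⁻¹
v² = GM (2/r − 1/a) = 1.46117 × 10^14 m²/s²
v = 1.20879 × 10^7 m/s ≈ 1.209 × 10^4 km/s

Final answer: 1.209 × 10^4 km/s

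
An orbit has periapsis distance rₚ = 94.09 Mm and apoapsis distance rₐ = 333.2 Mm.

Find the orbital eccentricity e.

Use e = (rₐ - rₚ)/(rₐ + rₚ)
rₚ = 94.09 Mm = 9.409 × 10^7 m
rₐ = 333.2 Mm = 3.332 × 10^8 m
rₐ − rₚ = 2.3911 × 10^8 m
rₐ + rₚ = 4.2729 × 10^8 m
e = (rₐ − rₚ)/(rₐ + rₚ) = 0.559597

Final answer: e = 0.5596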